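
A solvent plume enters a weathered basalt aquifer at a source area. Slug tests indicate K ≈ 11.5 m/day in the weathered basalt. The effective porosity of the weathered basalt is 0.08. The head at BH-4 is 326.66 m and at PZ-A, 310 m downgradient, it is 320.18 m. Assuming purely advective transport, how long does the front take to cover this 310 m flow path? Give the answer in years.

Hydraulic gradient i = (326.66 − 320.18) / 310 = 6.48 / 310 = 0.02090.
Darcy flux q = K · i = 11.50 × 0.02090 = 0.2404 m/day.
Seepage velocity v = q / n_e = 0.2404 / 0.08 = 3.005 m/day.
Travel time t = L / v = 310 / 3.005 = 103.2 days = 0.2825 years.

0.282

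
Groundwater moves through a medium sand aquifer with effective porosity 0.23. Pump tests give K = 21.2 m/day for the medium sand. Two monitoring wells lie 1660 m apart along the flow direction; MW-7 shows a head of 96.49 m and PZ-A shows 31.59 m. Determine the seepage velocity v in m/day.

Hydraulic gradient i = (96.49 − 31.59) / 1660 = 64.9 / 1660 = 0.03910.
Darcy flux q = K · i = 21.20 × 0.03910 = 0.8288 m/day.
Seepage velocity v = q / n_e = 0.8288 / 0.23 = 3.604 m/day.

3.60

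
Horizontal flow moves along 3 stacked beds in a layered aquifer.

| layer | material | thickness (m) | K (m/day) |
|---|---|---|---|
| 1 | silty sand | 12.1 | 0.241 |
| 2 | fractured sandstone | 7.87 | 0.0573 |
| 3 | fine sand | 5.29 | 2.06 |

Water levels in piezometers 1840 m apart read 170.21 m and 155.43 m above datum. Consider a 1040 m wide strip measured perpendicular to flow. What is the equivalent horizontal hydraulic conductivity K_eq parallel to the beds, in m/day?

Flow is parallel to layering, so each bed carries its own Darcy discharge and the transmissivities add.
Σ(K_i·b_i) = 0.241×12.1 + 0.0573×7.87 + 2.06×5.29 = 14.26 m²/day.
Total thickness b = 25.26 m, so K_eq = Σ(K_i·b_i)/b = 0.5647 m/day.

0.565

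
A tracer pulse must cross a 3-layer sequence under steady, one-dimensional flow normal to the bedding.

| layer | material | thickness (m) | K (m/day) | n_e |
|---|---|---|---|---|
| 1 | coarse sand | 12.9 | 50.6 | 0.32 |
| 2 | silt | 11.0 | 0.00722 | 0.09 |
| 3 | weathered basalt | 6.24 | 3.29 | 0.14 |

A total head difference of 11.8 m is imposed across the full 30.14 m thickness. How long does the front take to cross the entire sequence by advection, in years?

2.12

With flow normal to the layers, continuity requires the same specific discharge q through every layer.
Σ(b_i/K_i) = 12.9/50.6 + 11.0/0.00722 + 6.24/3.29 = 1526 d.
q = Δh / Σ(b_i/K_i) = 11.8 / 1526 = 0.007734 m/day.
In each layer the seepage velocity is v_i = q/n_i, so the layer transit time is t_i = b_i·n_i / q:
  layer 1 (coarse sand): t_1 = 12.9 × 0.32 / 0.007734 = 533.7 d
  layer 2 (silt): t_2 = 11.0 × 0.09 / 0.007734 = 128.0 d
  layer 3 (weathered basalt): t_3 = 6.24 × 0.14 / 0.007734 = 113.0 d
Total t = Σ t_i = 774.7 days = 2.121 years.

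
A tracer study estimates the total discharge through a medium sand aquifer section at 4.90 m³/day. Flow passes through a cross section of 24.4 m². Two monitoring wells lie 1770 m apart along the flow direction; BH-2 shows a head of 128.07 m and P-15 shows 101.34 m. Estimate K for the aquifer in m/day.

Hydraulic gradient i = (128.07 − 101.34) / 1770 = 26.73 / 1770 = 0.01510.
From Q = K·A·i, K = Q / (A·i) = 4.90 / (24.40 × 0.01510) = 13.30 m/day.

13.3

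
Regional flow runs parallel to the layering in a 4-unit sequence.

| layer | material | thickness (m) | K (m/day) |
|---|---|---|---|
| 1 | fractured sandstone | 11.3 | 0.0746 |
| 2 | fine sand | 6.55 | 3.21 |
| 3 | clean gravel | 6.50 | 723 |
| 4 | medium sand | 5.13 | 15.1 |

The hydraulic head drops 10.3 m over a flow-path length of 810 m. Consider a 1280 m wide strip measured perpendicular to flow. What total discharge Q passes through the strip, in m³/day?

78100

Flow is parallel to layering, so each bed carries its own Darcy discharge and the transmissivities add.
Σ(K_i·b_i) = 0.0746×11.3 + 3.21×6.55 + 723×6.50 + 15.1×5.13 = 4799 m²/day.
Hydraulic gradient i = Δh / L = 10.3 / 810 = 0.01272.
Q = Σ(K_i·b_i) · W · i = 4799 × 1280 × 0.01272 = 78108 m³/day.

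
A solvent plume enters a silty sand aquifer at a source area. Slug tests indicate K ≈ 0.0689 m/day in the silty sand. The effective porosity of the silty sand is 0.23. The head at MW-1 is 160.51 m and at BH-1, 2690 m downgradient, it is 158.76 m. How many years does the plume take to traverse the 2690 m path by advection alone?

37800

Hydraulic gradient i = (160.51 − 158.76) / 2690 = 1.75 / 2690 = 0.0006506.
Darcy flux q = K · i = 0.06890 × 0.0006506 = 4.482e-05 m/day.
Seepage velocity v = q / n_e = 4.482e-05 / 0.23 = 0.0001949 m/day.
Travel time t = L / v = 2690 / 0.0001949 = 1.380e+07 days = 37791 years.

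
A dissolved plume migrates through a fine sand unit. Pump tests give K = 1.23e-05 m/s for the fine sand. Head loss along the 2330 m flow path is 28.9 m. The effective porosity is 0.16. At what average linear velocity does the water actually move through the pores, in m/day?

0.0824

Convert K: 1.23e-05 m/s × 86400 = 1.063 m/day.
Hydraulic gradient i = Δh / L = 28.9 / 2330 = 0.01240.
Darcy flux q = K · i = 1.063 × 0.01240 = 0.01318 m/day.
Seepage velocity v = q / n_e = 0.01318 / 0.16 = 0.08238 m/day.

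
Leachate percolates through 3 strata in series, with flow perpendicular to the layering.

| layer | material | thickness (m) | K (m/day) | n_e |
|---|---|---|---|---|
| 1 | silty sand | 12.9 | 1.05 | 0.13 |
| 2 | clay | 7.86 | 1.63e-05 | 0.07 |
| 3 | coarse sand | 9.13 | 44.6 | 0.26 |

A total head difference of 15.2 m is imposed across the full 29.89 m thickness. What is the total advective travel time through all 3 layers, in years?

With flow normal to the layers, continuity requires the same specific discharge q through every layer.
Σ(b_i/K_i) = 12.9/1.05 + 7.86/1.63e-05 + 9.13/44.6 = 4.822e+05 d.
q = Δh / Σ(b_i/K_i) = 15.2 / 4.822e+05 = 3.152e-05 m/day.
In each layer the seepage velocity is v_i = q/n_i, so the layer transit time is t_i = b_i·n_i / q:
  layer 1 (silty sand): t_1 = 12.9 × 0.13 / 3.152e-05 = 53203 d
  layer 2 (clay): t_2 = 7.86 × 0.07 / 3.152e-05 = 17455 d
  layer 3 (coarse sand): t_3 = 9.13 × 0.26 / 3.152e-05 = 75309 d
Total t = Σ t_i = 1.460e+05 days = 399.6 years.

400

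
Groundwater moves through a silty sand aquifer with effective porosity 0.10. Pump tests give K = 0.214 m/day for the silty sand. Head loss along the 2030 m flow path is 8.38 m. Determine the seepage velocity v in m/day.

Hydraulic gradient i = Δh / L = 8.38 / 2030 = 0.004128.
Darcy flux q = K · i = 0.2140 × 0.004128 = 0.0008834 m/day.
Seepage velocity v = q / n_e = 0.0008834 / 0.10 = 0.008834 m/day.

0.00883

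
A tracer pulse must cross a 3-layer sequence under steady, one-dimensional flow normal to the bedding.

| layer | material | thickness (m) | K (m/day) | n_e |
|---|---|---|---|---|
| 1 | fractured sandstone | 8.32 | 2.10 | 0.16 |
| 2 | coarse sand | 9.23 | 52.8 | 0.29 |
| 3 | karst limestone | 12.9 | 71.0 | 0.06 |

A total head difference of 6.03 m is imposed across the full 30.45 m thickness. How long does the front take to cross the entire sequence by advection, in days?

3.42

With flow normal to the layers, continuity requires the same specific discharge q through every layer.
Σ(b_i/K_i) = 8.32/2.10 + 9.23/52.8 + 12.9/71.0 = 4.318 d.
q = Δh / Σ(b_i/K_i) = 6.03 / 4.318 = 1.396 m/day.
In each layer the seepage velocity is v_i = q/n_i, so the layer transit time is t_i = b_i·n_i / q:
  layer 1 (fractured sandstone): t_1 = 8.32 × 0.16 / 1.396 = 0.9533 d
  layer 2 (coarse sand): t_2 = 9.23 × 0.29 / 1.396 = 1.917 d
  layer 3 (karst limestone): t_3 = 12.9 × 0.06 / 1.396 = 0.5543 d
Total t = Σ t_i = 3.425 days.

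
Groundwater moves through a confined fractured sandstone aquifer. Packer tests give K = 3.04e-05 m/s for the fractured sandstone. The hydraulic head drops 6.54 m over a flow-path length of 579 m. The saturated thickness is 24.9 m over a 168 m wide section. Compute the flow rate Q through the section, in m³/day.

Convert K: 3.04e-05 m/s × 86400 = 2.627 m/day.
Cross-sectional area A = 168 × 24.9 = 4183 m².
Hydraulic gradient i = Δh / L = 6.54 / 579 = 0.01130.
Darcy's law: Q = K · A · i = 2.627 × 4183 × 0.01130 = 124.1 m³/day.

124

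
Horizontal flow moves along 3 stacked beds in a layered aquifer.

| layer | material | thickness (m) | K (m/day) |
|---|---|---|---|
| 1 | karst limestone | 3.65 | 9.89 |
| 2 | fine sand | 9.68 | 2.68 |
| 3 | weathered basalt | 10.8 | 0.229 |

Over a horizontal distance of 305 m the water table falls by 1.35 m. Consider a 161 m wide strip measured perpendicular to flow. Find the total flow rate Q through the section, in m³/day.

Flow is parallel to layering, so each bed carries its own Darcy discharge and the transmissivities add.
Σ(K_i·b_i) = 9.89×3.65 + 2.68×9.68 + 0.229×10.8 = 64.51 m²/day.
Hydraulic gradient i = Δh / L = 1.35 / 305 = 0.004426.
Q = Σ(K_i·b_i) · W · i = 64.51 × 161 × 0.004426 = 45.97 m³/day.

46.0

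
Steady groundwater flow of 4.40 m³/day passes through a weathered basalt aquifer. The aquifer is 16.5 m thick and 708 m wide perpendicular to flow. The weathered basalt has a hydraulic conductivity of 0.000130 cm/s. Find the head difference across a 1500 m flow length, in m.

5.03

Convert K: 0.000130 cm/s × 864 = 0.1123 m/day.
Cross-sectional area A = 708 × 16.5 = 11682 m².
From Q = K·A·i, i = Q / (K·A) = 4.40 / (0.1123 × 11682) = 0.003353.
Head loss Δh = i · L = 0.003353 × 1500 = 5.030 m.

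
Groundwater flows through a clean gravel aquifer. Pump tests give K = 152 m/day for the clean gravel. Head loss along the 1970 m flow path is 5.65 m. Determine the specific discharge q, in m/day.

Hydraulic gradient i = Δh / L = 5.65 / 1970 = 0.002868.
Specific discharge q = K · i = 152.0 × 0.002868 = 0.4359 m/day.

0.436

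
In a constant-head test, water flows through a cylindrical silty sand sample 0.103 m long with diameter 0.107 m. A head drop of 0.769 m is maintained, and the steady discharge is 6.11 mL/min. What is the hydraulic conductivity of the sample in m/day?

0.131

Cross-sectional area A = π·(d/2)² = π × (0.107/2)² = 0.008992 m².
Convert discharge: 6.11 mL/min = 1.018e-07 m³/s.
Darcy's law rearranged: K = Q·L / (A·Δh) = 1.018e-07 × 0.103 / (0.008992 × 0.769) = 1.517e-06 m/s = 0.1311 m/day.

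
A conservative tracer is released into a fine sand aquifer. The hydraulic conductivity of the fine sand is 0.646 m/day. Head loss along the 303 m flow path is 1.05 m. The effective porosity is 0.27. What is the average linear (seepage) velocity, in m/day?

Hydraulic gradient i = Δh / L = 1.05 / 303 = 0.003465.
Darcy flux q = K · i = 0.6460 × 0.003465 = 0.002239 m/day.
Seepage velocity v = q / n_e = 0.002239 / 0.27 = 0.008291 m/day.

0.00829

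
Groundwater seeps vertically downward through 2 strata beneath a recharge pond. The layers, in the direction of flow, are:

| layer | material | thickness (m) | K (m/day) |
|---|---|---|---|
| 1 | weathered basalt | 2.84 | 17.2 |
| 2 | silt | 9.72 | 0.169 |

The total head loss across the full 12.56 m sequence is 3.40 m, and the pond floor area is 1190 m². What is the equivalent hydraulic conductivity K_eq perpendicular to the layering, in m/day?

0.218

Flow is perpendicular to layering, so the layers act in series and the equivalent K is the thickness-weighted harmonic mean.
Total thickness L = 2.84 + 9.72 = 12.56 m.
Σ(b_i/K_i) = 2.84/17.2 + 9.72/0.169 = 57.68 d.
K_eq = L / Σ(b_i/K_i) = 12.56 / 57.68 = 0.2178 m/day.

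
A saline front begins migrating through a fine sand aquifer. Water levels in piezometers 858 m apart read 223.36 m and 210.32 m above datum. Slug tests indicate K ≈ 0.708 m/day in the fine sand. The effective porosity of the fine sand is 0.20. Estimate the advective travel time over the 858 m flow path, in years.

Hydraulic gradient i = (223.36 − 210.32) / 858 = 13.04 / 858 = 0.01520.
Darcy flux q = K · i = 0.7080 × 0.01520 = 0.01076 m/day.
Seepage velocity v = q / n_e = 0.01076 / 0.20 = 0.05380 m/day.
Travel time t = L / v = 858 / 0.05380 = 15948 days = 43.66 years.

43.7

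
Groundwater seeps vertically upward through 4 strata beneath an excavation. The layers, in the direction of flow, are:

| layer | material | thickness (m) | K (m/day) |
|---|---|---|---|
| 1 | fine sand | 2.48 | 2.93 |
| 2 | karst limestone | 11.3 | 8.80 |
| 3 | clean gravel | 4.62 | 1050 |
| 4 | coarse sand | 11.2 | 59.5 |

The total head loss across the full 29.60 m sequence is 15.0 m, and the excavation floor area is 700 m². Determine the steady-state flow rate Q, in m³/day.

4520

Flow is perpendicular to layering, so the layers act in series and the equivalent K is the thickness-weighted harmonic mean.
Total thickness L = 2.48 + 11.3 + 4.62 + 11.2 = 29.60 m.
Σ(b_i/K_i) = 2.48/2.93 + 11.3/8.80 + 4.62/1050 + 11.2/59.5 = 2.323 d.
K_eq = L / Σ(b_i/K_i) = 29.60 / 2.323 = 12.74 m/day.
Q = K_eq · A · (Δh/L) = 12.74 × 700 × (15.0/29.60) = 4520 m³/day.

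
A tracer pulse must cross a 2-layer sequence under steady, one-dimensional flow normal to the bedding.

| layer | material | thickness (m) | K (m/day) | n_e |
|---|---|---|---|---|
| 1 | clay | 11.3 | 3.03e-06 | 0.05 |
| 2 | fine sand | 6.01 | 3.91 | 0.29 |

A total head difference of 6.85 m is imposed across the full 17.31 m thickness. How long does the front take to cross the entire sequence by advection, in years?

3440

With flow normal to the layers, continuity requires the same specific discharge q through every layer.
Σ(b_i/K_i) = 11.3/3.03e-06 + 6.01/3.91 = 3.729e+06 d.
q = Δh / Σ(b_i/K_i) = 6.85 / 3.729e+06 = 1.837e-06 m/day.
In each layer the seepage velocity is v_i = q/n_i, so the layer transit time is t_i = b_i·n_i / q:
  layer 1 (clay): t_1 = 11.3 × 0.05 / 1.837e-06 = 3.076e+05 d
  layer 2 (fine sand): t_2 = 6.01 × 0.29 / 1.837e-06 = 9.489e+05 d
Total t = Σ t_i = 1.256e+06 days = 3440 years.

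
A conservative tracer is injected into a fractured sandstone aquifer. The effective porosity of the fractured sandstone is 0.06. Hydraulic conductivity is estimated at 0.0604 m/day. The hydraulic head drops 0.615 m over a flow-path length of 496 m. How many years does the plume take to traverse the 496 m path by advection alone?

Hydraulic gradient i = Δh / L = 0.615 / 496 = 0.001240.
Darcy flux q = K · i = 0.06040 × 0.001240 = 7.489e-05 m/day.
Seepage velocity v = q / n_e = 7.489e-05 / 0.06 = 0.001248 m/day.
Travel time t = L / v = 496 / 0.001248 = 3.974e+05 days = 1088 years.

1090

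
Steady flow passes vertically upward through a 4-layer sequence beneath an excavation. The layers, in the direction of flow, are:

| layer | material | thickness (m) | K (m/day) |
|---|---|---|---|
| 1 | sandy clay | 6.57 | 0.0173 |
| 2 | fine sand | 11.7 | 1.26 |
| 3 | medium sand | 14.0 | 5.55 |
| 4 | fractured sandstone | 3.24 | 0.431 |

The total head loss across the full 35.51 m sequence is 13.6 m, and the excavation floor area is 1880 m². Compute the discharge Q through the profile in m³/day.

Flow is perpendicular to layering, so the layers act in series and the equivalent K is the thickness-weighted harmonic mean.
Total thickness L = 6.57 + 11.7 + 14.0 + 3.24 = 35.51 m.
Σ(b_i/K_i) = 6.57/0.0173 + 11.7/1.26 + 14.0/5.55 + 3.24/0.431 = 399.1 d.
K_eq = L / Σ(b_i/K_i) = 35.51 / 399.1 = 0.08898 m/day.
Q = K_eq · A · (Δh/L) = 0.08898 × 1880 × (13.6/35.51) = 64.07 m³/day.

64.1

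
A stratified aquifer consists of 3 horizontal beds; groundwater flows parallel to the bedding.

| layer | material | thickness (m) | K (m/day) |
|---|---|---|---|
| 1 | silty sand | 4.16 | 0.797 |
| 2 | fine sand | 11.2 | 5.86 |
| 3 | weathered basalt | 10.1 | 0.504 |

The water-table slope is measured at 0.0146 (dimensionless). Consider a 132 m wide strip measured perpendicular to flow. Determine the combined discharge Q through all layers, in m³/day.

143

Flow is parallel to layering, so each bed carries its own Darcy discharge and the transmissivities add.
Σ(K_i·b_i) = 0.797×4.16 + 5.86×11.2 + 0.504×10.1 = 74.04 m²/day.
Hydraulic gradient i = 0.0146.
Q = Σ(K_i·b_i) · W · i = 74.04 × 132 × 0.01460 = 142.7 m³/day.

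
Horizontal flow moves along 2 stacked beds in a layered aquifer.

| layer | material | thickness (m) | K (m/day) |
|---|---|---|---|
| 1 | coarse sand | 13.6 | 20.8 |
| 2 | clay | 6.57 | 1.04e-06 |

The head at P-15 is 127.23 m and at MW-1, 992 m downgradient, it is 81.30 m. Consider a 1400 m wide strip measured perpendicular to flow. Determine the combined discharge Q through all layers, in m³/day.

18300

Flow is parallel to layering, so each bed carries its own Darcy discharge and the transmissivities add.
Σ(K_i·b_i) = 20.8×13.6 + 1.04e-06×6.57 = 282.9 m²/day.
Hydraulic gradient i = (127.23 − 81.30) / 992 = 45.93 / 992 = 0.04630.
Q = Σ(K_i·b_i) · W · i = 282.9 × 1400 × 0.04630 = 18336 m³/day.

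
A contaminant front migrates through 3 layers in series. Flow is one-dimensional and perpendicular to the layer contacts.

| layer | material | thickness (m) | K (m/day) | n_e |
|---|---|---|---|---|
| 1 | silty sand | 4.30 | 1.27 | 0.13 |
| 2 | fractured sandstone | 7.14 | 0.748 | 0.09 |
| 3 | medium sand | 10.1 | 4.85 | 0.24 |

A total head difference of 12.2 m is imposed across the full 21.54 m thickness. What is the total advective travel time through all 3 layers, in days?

4.46

With flow normal to the layers, continuity requires the same specific discharge q through every layer.
Σ(b_i/K_i) = 4.30/1.27 + 7.14/0.748 + 10.1/4.85 = 15.01 d.
q = Δh / Σ(b_i/K_i) = 12.2 / 15.01 = 0.8126 m/day.
In each layer the seepage velocity is v_i = q/n_i, so the layer transit time is t_i = b_i·n_i / q:
  layer 1 (silty sand): t_1 = 4.30 × 0.13 / 0.8126 = 0.6879 d
  layer 2 (fractured sandstone): t_2 = 7.14 × 0.09 / 0.8126 = 0.7908 d
  layer 3 (medium sand): t_3 = 10.1 × 0.24 / 0.8126 = 2.983 d
Total t = Σ t_i = 4.462 days.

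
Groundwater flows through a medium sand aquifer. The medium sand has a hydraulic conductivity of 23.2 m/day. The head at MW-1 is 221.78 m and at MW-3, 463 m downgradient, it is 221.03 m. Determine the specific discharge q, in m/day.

0.0376

Hydraulic gradient i = (221.78 − 221.03) / 463 = 0.75 / 463 = 0.001620.
Specific discharge q = K · i = 23.20 × 0.001620 = 0.03758 m/day.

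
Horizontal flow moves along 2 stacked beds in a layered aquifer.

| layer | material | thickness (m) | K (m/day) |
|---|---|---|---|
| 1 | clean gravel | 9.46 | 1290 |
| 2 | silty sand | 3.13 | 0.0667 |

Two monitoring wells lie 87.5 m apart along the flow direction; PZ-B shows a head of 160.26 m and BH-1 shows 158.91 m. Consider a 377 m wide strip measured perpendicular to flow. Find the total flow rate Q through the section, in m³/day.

71000

Flow is parallel to layering, so each bed carries its own Darcy discharge and the transmissivities add.
Σ(K_i·b_i) = 1290×9.46 + 0.0667×3.13 = 12204 m²/day.
Hydraulic gradient i = (160.26 − 158.91) / 87.5 = 1.35 / 87.5 = 0.01543.
Q = Σ(K_i·b_i) · W · i = 12204 × 377 × 0.01543 = 70983 m³/day.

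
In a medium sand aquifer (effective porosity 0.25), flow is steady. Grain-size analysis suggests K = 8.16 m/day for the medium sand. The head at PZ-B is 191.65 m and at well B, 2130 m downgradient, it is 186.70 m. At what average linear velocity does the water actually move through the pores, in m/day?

Hydraulic gradient i = (191.65 − 186.70) / 2130 = 4.95 / 2130 = 0.002324.
Darcy flux q = K · i = 8.160 × 0.002324 = 0.01896 m/day.
Seepage velocity v = q / n_e = 0.01896 / 0.25 = 0.07585 m/day.

0.0759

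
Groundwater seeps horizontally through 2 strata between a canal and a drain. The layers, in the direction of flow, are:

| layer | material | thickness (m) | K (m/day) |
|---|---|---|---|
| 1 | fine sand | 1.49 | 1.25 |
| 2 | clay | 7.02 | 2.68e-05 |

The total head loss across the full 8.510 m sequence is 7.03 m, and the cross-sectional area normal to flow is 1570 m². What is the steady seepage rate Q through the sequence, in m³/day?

Flow is perpendicular to layering, so the layers act in series and the equivalent K is the thickness-weighted harmonic mean.
Total thickness L = 1.49 + 7.02 = 8.510 m.
Σ(b_i/K_i) = 1.49/1.25 + 7.02/2.68e-05 = 2.619e+05 d.
K_eq = L / Σ(b_i/K_i) = 8.510 / 2.619e+05 = 3.249e-05 m/day.
Q = K_eq · A · (Δh/L) = 3.249e-05 × 1570 × (7.03/8.510) = 0.04214 m³/day.

0.0421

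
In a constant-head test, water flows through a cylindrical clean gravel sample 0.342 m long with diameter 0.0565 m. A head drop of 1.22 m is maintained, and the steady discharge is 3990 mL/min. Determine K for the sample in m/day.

642

Cross-sectional area A = π·(d/2)² = π × (0.0565/2)² = 0.002507 m².
Convert discharge: 3990 mL/min = 6.650e-05 m³/s.
Darcy's law rearranged: K = Q·L / (A·Δh) = 6.650e-05 × 0.342 / (0.002507 × 1.22) = 0.007435 m/s = 642.4 m/day.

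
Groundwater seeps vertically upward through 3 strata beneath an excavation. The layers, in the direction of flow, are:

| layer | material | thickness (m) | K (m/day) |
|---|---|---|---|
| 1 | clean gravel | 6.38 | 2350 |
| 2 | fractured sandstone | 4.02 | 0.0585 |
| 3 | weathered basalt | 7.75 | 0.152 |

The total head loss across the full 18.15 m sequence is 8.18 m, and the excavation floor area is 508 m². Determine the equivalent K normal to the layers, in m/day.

0.152

Flow is perpendicular to layering, so the layers act in series and the equivalent K is the thickness-weighted harmonic mean.
Total thickness L = 6.38 + 4.02 + 7.75 = 18.15 m.
Σ(b_i/K_i) = 6.38/2350 + 4.02/0.0585 + 7.75/0.152 = 119.7 d.
K_eq = L / Σ(b_i/K_i) = 18.15 / 119.7 = 0.1516 m/day.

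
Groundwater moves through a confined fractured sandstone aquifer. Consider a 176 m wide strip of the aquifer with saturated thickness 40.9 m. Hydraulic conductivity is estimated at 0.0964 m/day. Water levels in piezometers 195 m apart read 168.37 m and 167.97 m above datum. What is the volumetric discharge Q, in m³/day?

1.42

Cross-sectional area A = 176 × 40.9 = 7198 m².
Hydraulic gradient i = (168.37 − 167.97) / 195 = 0.4 / 195 = 0.002051.
Darcy's law: Q = K · A · i = 0.09640 × 7198 × 0.002051 = 1.423 m³/day.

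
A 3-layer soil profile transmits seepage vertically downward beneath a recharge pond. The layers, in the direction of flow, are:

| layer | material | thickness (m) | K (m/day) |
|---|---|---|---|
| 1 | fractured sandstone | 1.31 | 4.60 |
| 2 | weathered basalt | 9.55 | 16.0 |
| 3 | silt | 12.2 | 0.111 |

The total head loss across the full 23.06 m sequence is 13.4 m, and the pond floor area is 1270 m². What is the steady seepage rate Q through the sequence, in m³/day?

154

Flow is perpendicular to layering, so the layers act in series and the equivalent K is the thickness-weighted harmonic mean.
Total thickness L = 1.31 + 9.55 + 12.2 = 23.06 m.
Σ(b_i/K_i) = 1.31/4.60 + 9.55/16.0 + 12.2/0.111 = 110.8 d.
K_eq = L / Σ(b_i/K_i) = 23.06 / 110.8 = 0.2081 m/day.
Q = K_eq · A · (Δh/L) = 0.2081 × 1270 × (13.4/23.06) = 153.6 m³/day.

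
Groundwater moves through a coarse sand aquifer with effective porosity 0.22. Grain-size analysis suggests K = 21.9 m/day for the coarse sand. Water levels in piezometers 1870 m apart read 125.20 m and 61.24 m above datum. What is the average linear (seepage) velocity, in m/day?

Hydraulic gradient i = (125.20 − 61.24) / 1870 = 63.96 / 1870 = 0.03420.
Darcy flux q = K · i = 21.90 × 0.03420 = 0.7491 m/day.
Seepage velocity v = q / n_e = 0.7491 / 0.22 = 3.405 m/day.

3.40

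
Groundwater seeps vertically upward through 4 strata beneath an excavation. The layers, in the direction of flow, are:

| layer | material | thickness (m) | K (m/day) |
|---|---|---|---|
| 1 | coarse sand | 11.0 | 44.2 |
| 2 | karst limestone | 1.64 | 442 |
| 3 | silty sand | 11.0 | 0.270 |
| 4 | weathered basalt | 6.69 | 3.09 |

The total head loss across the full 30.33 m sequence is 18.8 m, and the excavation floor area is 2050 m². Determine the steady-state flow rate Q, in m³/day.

Flow is perpendicular to layering, so the layers act in series and the equivalent K is the thickness-weighted harmonic mean.
Total thickness L = 11.0 + 1.64 + 11.0 + 6.69 = 30.33 m.
Σ(b_i/K_i) = 11.0/44.2 + 1.64/442 + 11.0/0.270 + 6.69/3.09 = 43.16 d.
K_eq = L / Σ(b_i/K_i) = 30.33 / 43.16 = 0.7028 m/day.
Q = K_eq · A · (Δh/L) = 0.7028 × 2050 × (18.8/30.33) = 893.0 m³/day.

893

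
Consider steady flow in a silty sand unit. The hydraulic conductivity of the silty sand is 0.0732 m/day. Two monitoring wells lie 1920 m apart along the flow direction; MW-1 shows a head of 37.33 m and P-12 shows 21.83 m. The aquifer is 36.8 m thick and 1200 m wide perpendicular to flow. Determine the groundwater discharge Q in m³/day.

Cross-sectional area A = 1200 × 36.8 = 44160 m².
Hydraulic gradient i = (37.33 − 21.83) / 1920 = 15.5 / 1920 = 0.008073.
Darcy's law: Q = K · A · i = 0.07320 × 44160 × 0.008073 = 26.10 m³/day.

26.1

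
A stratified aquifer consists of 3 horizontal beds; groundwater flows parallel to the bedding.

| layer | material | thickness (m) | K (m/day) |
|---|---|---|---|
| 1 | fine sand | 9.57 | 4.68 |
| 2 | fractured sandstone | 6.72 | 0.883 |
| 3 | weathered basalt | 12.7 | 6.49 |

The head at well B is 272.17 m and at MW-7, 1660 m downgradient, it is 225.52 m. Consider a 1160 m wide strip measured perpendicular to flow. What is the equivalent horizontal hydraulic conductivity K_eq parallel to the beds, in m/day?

Flow is parallel to layering, so each bed carries its own Darcy discharge and the transmissivities add.
Σ(K_i·b_i) = 4.68×9.57 + 0.883×6.72 + 6.49×12.7 = 133.1 m²/day.
Total thickness b = 28.99 m, so K_eq = Σ(K_i·b_i)/b = 4.593 m/day.

4.59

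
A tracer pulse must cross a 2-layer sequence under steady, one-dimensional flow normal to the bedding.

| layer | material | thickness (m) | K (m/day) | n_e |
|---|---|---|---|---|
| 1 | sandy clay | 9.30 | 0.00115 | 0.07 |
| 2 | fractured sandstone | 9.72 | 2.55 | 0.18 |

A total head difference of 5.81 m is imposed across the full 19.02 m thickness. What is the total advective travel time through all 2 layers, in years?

9.15

With flow normal to the layers, continuity requires the same specific discharge q through every layer.
Σ(b_i/K_i) = 9.30/0.00115 + 9.72/2.55 = 8091 d.
q = Δh / Σ(b_i/K_i) = 5.81 / 8091 = 0.0007181 m/day.
In each layer the seepage velocity is v_i = q/n_i, so the layer transit time is t_i = b_i·n_i / q:
  layer 1 (sandy clay): t_1 = 9.30 × 0.07 / 0.0007181 = 906.6 d
  layer 2 (fractured sandstone): t_2 = 9.72 × 0.18 / 0.0007181 = 2436 d
Total t = Σ t_i = 3343 days = 9.153 years.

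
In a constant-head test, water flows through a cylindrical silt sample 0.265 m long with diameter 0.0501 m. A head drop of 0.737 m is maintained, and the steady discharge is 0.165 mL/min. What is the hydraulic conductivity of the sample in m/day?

0.0433

Cross-sectional area A = π·(d/2)² = π × (0.0501/2)² = 0.001971 m².
Convert discharge: 0.165 mL/min = 2.750e-09 m³/s.
Darcy's law rearranged: K = Q·L / (A·Δh) = 2.750e-09 × 0.265 / (0.001971 × 0.737) = 5.016e-07 m/s = 0.04334 m/day.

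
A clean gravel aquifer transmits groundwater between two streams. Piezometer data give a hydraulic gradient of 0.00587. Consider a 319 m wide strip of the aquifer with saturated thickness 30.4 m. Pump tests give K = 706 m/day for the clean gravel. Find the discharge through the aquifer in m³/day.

40200

Cross-sectional area A = 319 × 30.4 = 9698 m².
Hydraulic gradient i = 0.00587.
Darcy's law: Q = K · A · i = 706.0 × 9698 × 0.005870 = 40189 m³/day.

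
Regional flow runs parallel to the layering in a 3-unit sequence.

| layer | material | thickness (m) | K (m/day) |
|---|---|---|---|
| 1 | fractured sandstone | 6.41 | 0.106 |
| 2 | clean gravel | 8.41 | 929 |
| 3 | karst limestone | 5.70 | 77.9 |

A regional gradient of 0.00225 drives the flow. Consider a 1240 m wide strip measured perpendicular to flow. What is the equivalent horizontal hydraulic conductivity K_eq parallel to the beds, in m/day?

402

Flow is parallel to layering, so each bed carries its own Darcy discharge and the transmissivities add.
Σ(K_i·b_i) = 0.106×6.41 + 929×8.41 + 77.9×5.70 = 8258 m²/day.
Total thickness b = 20.52 m, so K_eq = Σ(K_i·b_i)/b = 402.4 m/day.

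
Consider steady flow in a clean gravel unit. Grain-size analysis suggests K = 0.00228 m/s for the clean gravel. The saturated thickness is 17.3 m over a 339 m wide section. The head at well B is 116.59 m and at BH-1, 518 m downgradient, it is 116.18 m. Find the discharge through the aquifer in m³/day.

914

Convert K: 0.00228 m/s × 86400 = 197.0 m/day.
Cross-sectional area A = 339 × 17.3 = 5865 m².
Hydraulic gradient i = (116.59 − 116.18) / 518 = 0.41 / 518 = 0.0007915.
Darcy's law: Q = K · A · i = 197.0 × 5865 × 0.0007915 = 914.4 m³/day.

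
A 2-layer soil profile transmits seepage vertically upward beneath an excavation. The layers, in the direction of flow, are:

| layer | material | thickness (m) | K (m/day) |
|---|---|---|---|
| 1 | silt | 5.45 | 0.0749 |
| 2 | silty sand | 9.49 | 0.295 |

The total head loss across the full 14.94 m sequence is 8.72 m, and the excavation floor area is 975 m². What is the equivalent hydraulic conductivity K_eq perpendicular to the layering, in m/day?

0.142

Flow is perpendicular to layering, so the layers act in series and the equivalent K is the thickness-weighted harmonic mean.
Total thickness L = 5.45 + 9.49 = 14.94 m.
Σ(b_i/K_i) = 5.45/0.0749 + 9.49/0.295 = 104.9 d.
K_eq = L / Σ(b_i/K_i) = 14.94 / 104.9 = 0.1424 m/day.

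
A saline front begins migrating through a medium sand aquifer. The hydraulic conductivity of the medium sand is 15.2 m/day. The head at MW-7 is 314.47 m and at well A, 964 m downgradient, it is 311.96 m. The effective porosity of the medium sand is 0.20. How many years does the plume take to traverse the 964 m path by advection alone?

Hydraulic gradient i = (314.47 − 311.96) / 964 = 2.51 / 964 = 0.002604.
Darcy flux q = K · i = 15.20 × 0.002604 = 0.03958 m/day.
Seepage velocity v = q / n_e = 0.03958 / 0.20 = 0.1979 m/day.
Travel time t = L / v = 964 / 0.1979 = 4872 days = 13.34 years.

13.3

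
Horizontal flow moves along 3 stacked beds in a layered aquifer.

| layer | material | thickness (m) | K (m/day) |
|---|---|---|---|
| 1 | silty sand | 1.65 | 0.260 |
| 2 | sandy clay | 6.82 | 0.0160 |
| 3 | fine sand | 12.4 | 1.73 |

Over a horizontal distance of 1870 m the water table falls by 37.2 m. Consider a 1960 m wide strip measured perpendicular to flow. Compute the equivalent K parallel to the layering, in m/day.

Flow is parallel to layering, so each bed carries its own Darcy discharge and the transmissivities add.
Σ(K_i·b_i) = 0.260×1.65 + 0.0160×6.82 + 1.73×12.4 = 21.99 m²/day.
Total thickness b = 20.87 m, so K_eq = Σ(K_i·b_i)/b = 1.054 m/day.

1.05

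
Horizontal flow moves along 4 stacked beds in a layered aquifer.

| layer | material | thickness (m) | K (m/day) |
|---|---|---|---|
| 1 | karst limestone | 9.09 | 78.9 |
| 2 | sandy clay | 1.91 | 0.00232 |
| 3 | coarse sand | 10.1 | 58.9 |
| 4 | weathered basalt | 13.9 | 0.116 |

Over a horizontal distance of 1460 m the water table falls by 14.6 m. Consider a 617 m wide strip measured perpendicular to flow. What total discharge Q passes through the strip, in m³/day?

Flow is parallel to layering, so each bed carries its own Darcy discharge and the transmissivities add.
Σ(K_i·b_i) = 78.9×9.09 + 0.00232×1.91 + 58.9×10.1 + 0.116×13.9 = 1314 m²/day.
Hydraulic gradient i = Δh / L = 14.6 / 1460 = 0.01000.
Q = Σ(K_i·b_i) · W · i = 1314 × 617 × 0.01000 = 8106 m³/day.

8110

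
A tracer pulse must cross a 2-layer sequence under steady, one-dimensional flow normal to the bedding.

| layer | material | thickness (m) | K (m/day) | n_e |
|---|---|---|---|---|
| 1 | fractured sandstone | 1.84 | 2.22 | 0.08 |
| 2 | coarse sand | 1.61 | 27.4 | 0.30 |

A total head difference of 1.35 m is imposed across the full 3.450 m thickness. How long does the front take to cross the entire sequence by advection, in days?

With flow normal to the layers, continuity requires the same specific discharge q through every layer.
Σ(b_i/K_i) = 1.84/2.22 + 1.61/27.4 = 0.8876 d.
q = Δh / Σ(b_i/K_i) = 1.35 / 0.8876 = 1.521 m/day.
In each layer the seepage velocity is v_i = q/n_i, so the layer transit time is t_i = b_i·n_i / q:
  layer 1 (fractured sandstone): t_1 = 1.84 × 0.08 / 1.521 = 0.09678 d
  layer 2 (coarse sand): t_2 = 1.61 × 0.30 / 1.521 = 0.3176 d
Total t = Σ t_i = 0.4143 days.

0.414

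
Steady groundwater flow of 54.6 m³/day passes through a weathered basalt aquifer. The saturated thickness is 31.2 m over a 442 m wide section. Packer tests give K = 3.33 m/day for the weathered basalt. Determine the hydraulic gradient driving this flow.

Cross-sectional area A = 442 × 31.2 = 13790 m².
From Q = K·A·i, i = Q / (K·A) = 54.6 / (3.330 × 13790) = 0.001189.

0.00119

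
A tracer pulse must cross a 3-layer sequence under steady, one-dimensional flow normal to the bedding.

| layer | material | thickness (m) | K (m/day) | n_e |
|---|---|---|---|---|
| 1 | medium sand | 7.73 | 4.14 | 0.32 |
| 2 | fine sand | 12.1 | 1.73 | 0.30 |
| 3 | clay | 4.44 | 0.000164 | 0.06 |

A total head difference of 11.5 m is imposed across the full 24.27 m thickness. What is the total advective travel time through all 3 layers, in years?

With flow normal to the layers, continuity requires the same specific discharge q through every layer.
Σ(b_i/K_i) = 7.73/4.14 + 12.1/1.73 + 4.44/0.000164 = 27082 d.
q = Δh / Σ(b_i/K_i) = 11.5 / 27082 = 0.0004246 m/day.
In each layer the seepage velocity is v_i = q/n_i, so the layer transit time is t_i = b_i·n_i / q:
  layer 1 (medium sand): t_1 = 7.73 × 0.32 / 0.0004246 = 5825 d
  layer 2 (fine sand): t_2 = 12.1 × 0.30 / 0.0004246 = 8549 d
  layer 3 (clay): t_3 = 4.44 × 0.06 / 0.0004246 = 627.4 d
Total t = Σ t_i = 15001 days = 41.07 years.

41.1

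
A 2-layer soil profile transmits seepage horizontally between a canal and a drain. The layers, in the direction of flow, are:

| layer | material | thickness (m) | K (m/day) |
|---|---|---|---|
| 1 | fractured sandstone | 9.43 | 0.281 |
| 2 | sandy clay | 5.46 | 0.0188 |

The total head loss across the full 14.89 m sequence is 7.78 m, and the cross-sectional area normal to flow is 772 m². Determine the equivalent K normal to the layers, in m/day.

Flow is perpendicular to layering, so the layers act in series and the equivalent K is the thickness-weighted harmonic mean.
Total thickness L = 9.43 + 5.46 = 14.89 m.
Σ(b_i/K_i) = 9.43/0.281 + 5.46/0.0188 = 324.0 d.
K_eq = L / Σ(b_i/K_i) = 14.89 / 324.0 = 0.04596 m/day.

0.0460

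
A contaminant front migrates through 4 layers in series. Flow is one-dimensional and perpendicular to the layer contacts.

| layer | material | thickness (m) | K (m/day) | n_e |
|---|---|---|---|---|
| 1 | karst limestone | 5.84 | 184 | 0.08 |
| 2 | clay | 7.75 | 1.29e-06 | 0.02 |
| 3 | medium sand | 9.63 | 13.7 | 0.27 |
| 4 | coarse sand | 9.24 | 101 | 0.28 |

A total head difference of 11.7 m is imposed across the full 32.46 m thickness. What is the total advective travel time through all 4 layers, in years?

8170

With flow normal to the layers, continuity requires the same specific discharge q through every layer.
Σ(b_i/K_i) = 5.84/184 + 7.75/1.29e-06 + 9.63/13.7 + 9.24/101 = 6.008e+06 d.
q = Δh / Σ(b_i/K_i) = 11.7 / 6.008e+06 = 1.947e-06 m/day.
In each layer the seepage velocity is v_i = q/n_i, so the layer transit time is t_i = b_i·n_i / q:
  layer 1 (karst limestone): t_1 = 5.84 × 0.08 / 1.947e-06 = 2.399e+05 d
  layer 2 (clay): t_2 = 7.75 × 0.02 / 1.947e-06 = 79590 d
  layer 3 (medium sand): t_3 = 9.63 × 0.27 / 1.947e-06 = 1.335e+06 d
  layer 4 (coarse sand): t_4 = 9.24 × 0.28 / 1.947e-06 = 1.328e+06 d
Total t = Σ t_i = 2.983e+06 days = 8167 years.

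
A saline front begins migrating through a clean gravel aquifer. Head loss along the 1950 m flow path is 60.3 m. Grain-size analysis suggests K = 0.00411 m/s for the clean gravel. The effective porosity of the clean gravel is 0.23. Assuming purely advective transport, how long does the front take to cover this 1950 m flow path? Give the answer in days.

40.8

Convert K: 0.00411 m/s × 86400 = 355.1 m/day.
Hydraulic gradient i = Δh / L = 60.3 / 1950 = 0.03092.
Darcy flux q = K · i = 355.1 × 0.03092 = 10.98 m/day.
Seepage velocity v = q / n_e = 10.98 / 0.23 = 47.74 m/day.
Travel time t = L / v = 1950 / 47.74 = 40.84 days.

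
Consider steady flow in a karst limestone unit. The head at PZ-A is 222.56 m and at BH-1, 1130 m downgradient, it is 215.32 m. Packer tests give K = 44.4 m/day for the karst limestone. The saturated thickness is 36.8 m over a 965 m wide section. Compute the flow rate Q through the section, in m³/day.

Cross-sectional area A = 965 × 36.8 = 35512 m².
Hydraulic gradient i = (222.56 − 215.32) / 1130 = 7.24 / 1130 = 0.006407.
Darcy's law: Q = K · A · i = 44.40 × 35512 × 0.006407 = 10102 m³/day.

10100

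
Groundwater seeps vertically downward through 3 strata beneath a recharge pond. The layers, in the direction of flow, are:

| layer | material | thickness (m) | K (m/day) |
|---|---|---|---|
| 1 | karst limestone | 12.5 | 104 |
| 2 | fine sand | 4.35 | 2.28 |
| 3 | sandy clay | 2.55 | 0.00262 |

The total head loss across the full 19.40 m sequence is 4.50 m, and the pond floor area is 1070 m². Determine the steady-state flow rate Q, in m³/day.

Flow is perpendicular to layering, so the layers act in series and the equivalent K is the thickness-weighted harmonic mean.
Total thickness L = 12.5 + 4.35 + 2.55 = 19.40 m.
Σ(b_i/K_i) = 12.5/104 + 4.35/2.28 + 2.55/0.00262 = 975.3 d.
K_eq = L / Σ(b_i/K_i) = 19.40 / 975.3 = 0.01989 m/day.
Q = K_eq · A · (Δh/L) = 0.01989 × 1070 × (4.50/19.40) = 4.937 m³/day.

4.94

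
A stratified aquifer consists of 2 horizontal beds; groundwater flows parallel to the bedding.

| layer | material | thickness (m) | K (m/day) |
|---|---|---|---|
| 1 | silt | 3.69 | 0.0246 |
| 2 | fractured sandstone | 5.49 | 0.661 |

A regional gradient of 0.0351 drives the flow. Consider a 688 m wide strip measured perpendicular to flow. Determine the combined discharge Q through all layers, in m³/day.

89.8

Flow is parallel to layering, so each bed carries its own Darcy discharge and the transmissivities add.
Σ(K_i·b_i) = 0.0246×3.69 + 0.661×5.49 = 3.720 m²/day.
Hydraulic gradient i = 0.0351.
Q = Σ(K_i·b_i) · W · i = 3.720 × 688 × 0.03510 = 89.83 m³/day.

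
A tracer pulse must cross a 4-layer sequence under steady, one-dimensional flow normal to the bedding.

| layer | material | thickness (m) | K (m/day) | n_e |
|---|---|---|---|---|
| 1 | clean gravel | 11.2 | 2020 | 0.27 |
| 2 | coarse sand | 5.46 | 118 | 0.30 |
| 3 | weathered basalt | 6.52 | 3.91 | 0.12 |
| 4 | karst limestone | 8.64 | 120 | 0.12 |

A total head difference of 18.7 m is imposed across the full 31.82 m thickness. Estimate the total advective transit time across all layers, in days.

With flow normal to the layers, continuity requires the same specific discharge q through every layer.
Σ(b_i/K_i) = 11.2/2020 + 5.46/118 + 6.52/3.91 + 8.64/120 = 1.791 d.
q = Δh / Σ(b_i/K_i) = 18.7 / 1.791 = 10.44 m/day.
In each layer the seepage velocity is v_i = q/n_i, so the layer transit time is t_i = b_i·n_i / q:
  layer 1 (clean gravel): t_1 = 11.2 × 0.27 / 10.44 = 0.2897 d
  layer 2 (coarse sand): t_2 = 5.46 × 0.30 / 10.44 = 0.1569 d
  layer 3 (weathered basalt): t_3 = 6.52 × 0.12 / 10.44 = 0.07495 d
  layer 4 (karst limestone): t_4 = 8.64 × 0.12 / 10.44 = 0.09932 d
Total t = Σ t_i = 0.6209 days.

0.621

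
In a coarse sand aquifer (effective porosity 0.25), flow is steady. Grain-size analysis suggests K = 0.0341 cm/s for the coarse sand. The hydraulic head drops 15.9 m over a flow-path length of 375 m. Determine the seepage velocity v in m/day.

5.00

Convert K: 0.0341 cm/s × 864 = 29.46 m/day.
Hydraulic gradient i = Δh / L = 15.9 / 375 = 0.04240.
Darcy flux q = K · i = 29.46 × 0.04240 = 1.249 m/day.
Seepage velocity v = q / n_e = 1.249 / 0.25 = 4.997 m/day.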